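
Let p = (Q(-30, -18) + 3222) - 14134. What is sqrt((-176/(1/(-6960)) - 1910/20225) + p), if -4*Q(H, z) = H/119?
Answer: sqrt(1125192458330203690)/962710 ≈ 1101.8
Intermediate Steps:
Q(H, z) = -H/476 (Q(H, z) = -H/(4*119) = -H/476)
p = -2597041/238 (p = (-1/476*(-30) + 3222) - 14134 = (15/238 + 3222) - 14134 = 766851/238 - 14134 = -2597041/238 ≈ -10912.)
sqrt((-176/(1/(-6960)) - 1910/20225) + p) = sqrt((-176/(1/(-6960)) - 1910/20225) - 2597041/238) = sqrt((-176/(-1/6960) - 1910*1/20225) - 2597041/238) = sqrt((-176*(-6960) - 382/4045) - 2597041/238) = sqrt((1224960 - 382/4045) - 2597041/238) = sqrt(4954962818/4045 - 2597041/238) = sqrt(1168776119839/962710) = sqrt(1125192458330203690)/962710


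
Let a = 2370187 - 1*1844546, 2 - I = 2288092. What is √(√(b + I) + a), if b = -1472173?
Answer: √(525641 + 9*I*√46423) ≈ 725.01 + 1.337*I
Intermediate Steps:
I = -2288090 (I = 2 - 1*2288092 = 2 - 2288092 = -2288090)
a = 525641 (a = 2370187 - 1844546 = 525641)
√(√(b + I) + a) = √(√(-1472173 - 2288090) + 525641) = √(√(-3760263) + 525641) = √(9*I*√46423 + 525641) = √(525641 + 9*I*√46423)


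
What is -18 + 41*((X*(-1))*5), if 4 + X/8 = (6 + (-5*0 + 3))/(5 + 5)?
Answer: 5066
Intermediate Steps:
X = -124/5 (X = -32 + 8*((6 + (-5*0 + 3))/(5 + 5)) = -32 + 8*((6 + (0 + 3))/10) = -32 + 8*((6 + 3)*(⅒)) = -32 + 8*(9*(⅒)) = -32 + 8*(9/10) = -32 + 36/5 = -124/5 ≈ -24.800)
-18 + 41*((X*(-1))*5) = -18 + 41*(-124/5*(-1)*5) = -18 + 41*((124/5)*5) = -18 + 41*124 = -18 + 5084 = 5066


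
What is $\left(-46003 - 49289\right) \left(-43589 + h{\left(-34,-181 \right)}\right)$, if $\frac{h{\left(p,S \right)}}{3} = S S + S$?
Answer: $-5160157092$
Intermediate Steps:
$h{\left(p,S \right)} = 3 S + 3 S^{2}$ ($h{\left(p,S \right)} = 3 \left(S S + S\right) = 3 \left(S^{2} + S\right) = 3 \left(S + S^{2}\right) = 3 S + 3 S^{2}$)
$\left(-46003 - 49289\right) \left(-43589 + h{\left(-34,-181 \right)}\right) = \left(-46003 - 49289\right) \left(-43589 + 3 \left(-181\right) \left(1 - 181\right)\right) = - 95292 \left(-43589 + 3 \left(-181\right) \left(-180\right)\right) = - 95292 \left(-43589 + 97740\right) = \left(-95292\right) 54151 = -5160157092$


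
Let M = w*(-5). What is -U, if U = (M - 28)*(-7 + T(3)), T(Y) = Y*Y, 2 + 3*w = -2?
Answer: 128/3 ≈ 42.667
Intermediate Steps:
w = -4/3 (w = -⅔ + (⅓)*(-2) = -⅔ - ⅔ = -4/3 ≈ -1.3333)
T(Y) = Y²
M = 20/3 (M = -4/3*(-5) = 20/3 ≈ 6.6667)
U = -128/3 (U = (20/3 - 28)*(-7 + 3²) = -64*(-7 + 9)/3 = -64/3*2 = -128/3 ≈ -42.667)
-U = -1*(-128/3) = 128/3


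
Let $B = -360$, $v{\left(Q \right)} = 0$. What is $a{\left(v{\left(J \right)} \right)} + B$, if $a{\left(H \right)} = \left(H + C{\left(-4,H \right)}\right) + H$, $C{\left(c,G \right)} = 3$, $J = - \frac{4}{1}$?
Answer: $-357$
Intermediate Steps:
$J = -4$ ($J = \left(-4\right) 1 = -4$)
$a{\left(H \right)} = 3 + 2 H$ ($a{\left(H \right)} = \left(H + 3\right) + H = \left(3 + H\right) + H = 3 + 2 H$)
$a{\left(v{\left(J \right)} \right)} + B = \left(3 + 2 \cdot 0\right) - 360 = \left(3 + 0\right) - 360 = 3 - 360 = -357$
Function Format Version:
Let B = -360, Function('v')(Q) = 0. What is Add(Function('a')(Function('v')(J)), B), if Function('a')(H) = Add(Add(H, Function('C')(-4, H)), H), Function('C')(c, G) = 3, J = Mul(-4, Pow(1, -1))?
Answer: -357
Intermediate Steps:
J = -4 (J = Mul(-4, 1) = -4)
Function('a')(H) = Add(3, Mul(2, H)) (Function('a')(H) = Add(Add(H, 3), H) = Add(Add(3, H), H) = Add(3, Mul(2, H)))
Add(Function('a')(Function('v')(J)), B) = Add(Add(3, Mul(2, 0)), -360) = Add(Add(3, 0), -360) = Add(3, -360) = -357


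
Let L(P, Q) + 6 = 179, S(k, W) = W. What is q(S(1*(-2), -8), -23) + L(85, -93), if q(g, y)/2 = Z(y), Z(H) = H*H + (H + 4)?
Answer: 1193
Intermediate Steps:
L(P, Q) = 173 (L(P, Q) = -6 + 179 = 173)
Z(H) = 4 + H + H**2 (Z(H) = H**2 + (4 + H) = 4 + H + H**2)
q(g, y) = 8 + 2*y + 2*y**2 (q(g, y) = 2*(4 + y + y**2) = 8 + 2*y + 2*y**2)
q(S(1*(-2), -8), -23) + L(85, -93) = (8 + 2*(-23) + 2*(-23)**2) + 173 = (8 - 46 + 2*529) + 173 = (8 - 46 + 1058) + 173 = 1020 + 173 = 1193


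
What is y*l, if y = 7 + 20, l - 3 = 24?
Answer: 729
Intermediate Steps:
l = 27 (l = 3 + 24 = 27)
y = 27
y*l = 27*27 = 729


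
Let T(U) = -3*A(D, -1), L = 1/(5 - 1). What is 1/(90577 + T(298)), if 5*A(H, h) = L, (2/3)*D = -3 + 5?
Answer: 20/1811537 ≈ 1.1040e-5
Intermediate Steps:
D = 3 (D = 3*(-3 + 5)/2 = (3/2)*2 = 3)
L = ¼ (L = 1/4 = ¼ ≈ 0.25000)
A(H, h) = 1/20 (A(H, h) = (⅕)*(¼) = 1/20)
T(U) = -3/20 (T(U) = -3*1/20 = -3/20)
1/(90577 + T(298)) = 1/(90577 - 3/20) = 1/(1811537/20) = 20/1811537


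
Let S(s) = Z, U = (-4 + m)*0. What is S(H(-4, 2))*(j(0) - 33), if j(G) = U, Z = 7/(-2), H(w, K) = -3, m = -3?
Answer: 231/2 ≈ 115.50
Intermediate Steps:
U = 0 (U = (-4 - 3)*0 = -7*0 = 0)
Z = -7/2 (Z = 7*(-½) = -7/2 ≈ -3.5000)
S(s) = -7/2
j(G) = 0
S(H(-4, 2))*(j(0) - 33) = -7*(0 - 33)/2 = -7/2*(-33) = 231/2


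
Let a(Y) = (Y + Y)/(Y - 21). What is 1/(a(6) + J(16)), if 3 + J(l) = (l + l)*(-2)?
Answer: -5/339 ≈ -0.014749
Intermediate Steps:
a(Y) = 2*Y/(-21 + Y) (a(Y) = (2*Y)/(-21 + Y) = 2*Y/(-21 + Y))
J(l) = -3 - 4*l (J(l) = -3 + (l + l)*(-2) = -3 + (2*l)*(-2) = -3 - 4*l)
1/(a(6) + J(16)) = 1/(2*6/(-21 + 6) + (-3 - 4*16)) = 1/(2*6/(-15) + (-3 - 64)) = 1/(2*6*(-1/15) - 67) = 1/(-4/5 - 67) = 1/(-339/5) = -5/339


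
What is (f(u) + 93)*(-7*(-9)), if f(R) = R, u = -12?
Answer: 5103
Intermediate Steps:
(f(u) + 93)*(-7*(-9)) = (-12 + 93)*(-7*(-9)) = 81*63 = 5103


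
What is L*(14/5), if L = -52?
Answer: -728/5 ≈ -145.60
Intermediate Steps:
L*(14/5) = -728/5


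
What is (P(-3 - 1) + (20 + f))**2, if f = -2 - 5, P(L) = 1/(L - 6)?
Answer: 16641/100 ≈ 166.41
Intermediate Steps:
P(L) = 1/(-6 + L)
f = -7
(P(-3 - 1) + (20 + f))**2 = (1/(-6 + (-3 - 1)) + (20 - 7))**2 = (1/(-6 - 4) + 13)**2 = (1/(-10) + 13)**2 = (-1/10 + 13)**2 = (129/10)**2 = 16641/100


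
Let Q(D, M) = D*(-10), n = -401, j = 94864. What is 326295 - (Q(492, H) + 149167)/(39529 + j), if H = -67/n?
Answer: 43851619688/134393 ≈ 3.2629e+5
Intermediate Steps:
H = 67/401 (H = -67/(-401) = -67*(-1/401) = 67/401 ≈ 0.16708)
Q(D, M) = -10*D
326295 - (Q(492, H) + 149167)/(39529 + j) = 326295 - (-10*492 + 149167)/(39529 + 94864) = 326295 - (-4920 + 149167)/134393 = 326295 - 144247/134393 = 43851619688/134393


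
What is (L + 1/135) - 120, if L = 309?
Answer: 25516/135 ≈ 189.01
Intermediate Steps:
(L + 1/135) - 120 = (309 + 1/135) - 120 = 41716/135 - 120 = 25516/135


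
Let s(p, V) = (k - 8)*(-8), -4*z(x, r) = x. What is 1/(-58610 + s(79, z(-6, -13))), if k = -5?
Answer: -1/58506 ≈ -1.7092e-5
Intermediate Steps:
z(x, r) = -x/4
s(p, V) = 104 (s(p, V) = (-5 - 8)*(-8) = -13*(-8) = 104)
1/(-58610 + s(79, z(-6, -13))) = 1/(-58610 + 104) = 1/(-58506) = -1/58506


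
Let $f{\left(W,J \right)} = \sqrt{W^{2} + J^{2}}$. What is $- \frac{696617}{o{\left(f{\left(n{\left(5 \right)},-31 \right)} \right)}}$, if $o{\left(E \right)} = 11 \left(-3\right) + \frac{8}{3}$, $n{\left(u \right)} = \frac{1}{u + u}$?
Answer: $\frac{2089851}{91} \approx 22965.0$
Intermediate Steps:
$n{\left(u \right)} = \frac{1}{2 u}$
$f{\left(W,J \right)} = \sqrt{J^{2} + W^{2}}$
$o{\left(E \right)} = - \frac{91}{3}$ ($o{\left(E \right)} = -33 + 8 \cdot \frac{1}{3} = -33 + \frac{8}{3} = - \frac{91}{3}$)
$- \frac{696617}{o{\left(f{\left(n{\left(5 \right)},-31 \right)} \right)}} = - \frac{696617}{- \frac{91}{3}} = \left(-696617\right) \left(- \frac{3}{91}\right) = \frac{2089851}{91}$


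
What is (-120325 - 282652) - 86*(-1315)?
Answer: -289887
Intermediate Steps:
(-120325 - 282652) - 86*(-1315) = -402977 + 113090 = -289887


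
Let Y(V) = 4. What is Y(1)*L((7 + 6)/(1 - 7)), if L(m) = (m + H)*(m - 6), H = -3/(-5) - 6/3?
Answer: 5243/45 ≈ 116.51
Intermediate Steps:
H = -7/5 (H = -3*(-⅕) - 6*⅓ = ⅗ - 2 = -7/5 ≈ -1.4000)
L(m) = (-6 + m)*(-7/5 + m) (L(m) = (m - 7/5)*(m - 6) = (-7/5 + m)*(-6 + m) = (-6 + m)*(-7/5 + m))
Y(1)*L((7 + 6)/(1 - 7)) = 4*(42/5 + ((7 + 6)/(1 - 7))² - 37*(7 + 6)/(5*(1 - 7))) = 4*(42/5 + (13/(-6))² - 481/(5*(-6))) = 4*(42/5 + (13*(-⅙))² - 481*(-1)/(5*6)) = 4*(42/5 + (-13/6)² - 37/5*(-13/6)) = 4*(42/5 + 169/36 + 481/30) = 4*(5243/180) = 5243/45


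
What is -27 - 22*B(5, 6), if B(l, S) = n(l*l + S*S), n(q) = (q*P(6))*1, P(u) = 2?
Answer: -2711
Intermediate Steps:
n(q) = 2*q (n(q) = (q*2)*1 = (2*q)*1 = 2*q)
B(l, S) = 2*S**2 + 2*l**2 (B(l, S) = 2*(l*l + S*S) = 2*(l**2 + S**2) = 2*(S**2 + l**2) = 2*S**2 + 2*l**2)
-27 - 22*B(5, 6) = -27 - 22*(2*6**2 + 2*5**2) = -27 - 22*(2*36 + 2*25) = -27 - 22*(72 + 50) = -27 - 22*122 = -27 - 2684 = -2711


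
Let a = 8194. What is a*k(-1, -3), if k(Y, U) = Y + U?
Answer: -32776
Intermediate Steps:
k(Y, U) = U + Y
a*k(-1, -3) = 8194*(-3 - 1) = 8194*(-4) = -32776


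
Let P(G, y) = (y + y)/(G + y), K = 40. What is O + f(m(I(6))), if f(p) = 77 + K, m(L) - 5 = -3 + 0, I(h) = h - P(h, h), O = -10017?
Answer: -9900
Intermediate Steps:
P(G, y) = 2*y/(G + y) (P(G, y) = (2*y)/(G + y) = 2*y/(G + y))
I(h) = -1 + h (I(h) = h - 2*h/(h + h) = h - 2*h/(2*h) = h - 2*h*1/(2*h) = h - 1*1 = h - 1 = -1 + h)
m(L) = 2 (m(L) = 5 + (-3 + 0) = 5 - 3 = 2)
f(p) = 117 (f(p) = 77 + 40 = 117)
O + f(m(I(6))) = -10017 + 117 = -9900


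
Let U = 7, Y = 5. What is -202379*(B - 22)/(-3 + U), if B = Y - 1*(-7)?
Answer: 1011895/2 ≈ 5.0595e+5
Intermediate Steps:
B = 12 (B = 5 - 1*(-7) = 5 + 7 = 12)
-202379*(B - 22)/(-3 + U) = -202379*(12 - 22)/(-3 + 7) = -(-2023790)/4 = -202379*(-5/2) = 1011895/2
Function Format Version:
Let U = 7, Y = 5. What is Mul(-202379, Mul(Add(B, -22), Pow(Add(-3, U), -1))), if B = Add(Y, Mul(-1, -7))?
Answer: Rational(1011895, 2) ≈ 5.0595e+5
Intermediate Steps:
B = 12 (B = Add(5, Mul(-1, -7)) = Add(5, 7) = 12)
Mul(-202379, Mul(Add(B, -22), Pow(Add(-3, U), -1))) = Mul(-202379, Mul(Add(12, -22), Pow(Add(-3, 7), -1))) = Mul(-202379, Mul(-10, Pow(4, -1))) = Mul(-202379, Mul(-10, Rational(1, 4))) = Mul(-202379, Rational(-5, 2)) = Rational(1011895, 2)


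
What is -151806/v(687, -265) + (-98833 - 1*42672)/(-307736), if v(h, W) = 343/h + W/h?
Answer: -411461520359/307736 ≈ -1.3371e+6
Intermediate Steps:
-151806/v(687, -265) + (-98833 - 1*42672)/(-307736) = -151806*687/(343 - 265) + (-98833 - 1*42672)/(-307736) = -151806/((1/687)*78) + (-98833 - 42672)*(-1/307736) = -151806/26/229 - 141505*(-1/307736) = -151806*229/26 + 10885/23672 = -17381787/13 + 10885/23672 = -411461520359/307736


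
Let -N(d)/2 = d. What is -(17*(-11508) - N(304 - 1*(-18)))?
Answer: 194992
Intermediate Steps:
N(d) = -2*d
-(17*(-11508) - N(304 - 1*(-18))) = -(17*(-11508) - (-2)*(304 - 1*(-18))) = -(-195636 - (-2)*(304 + 18)) = -(-195636 - (-2)*322) = -(-195636 - 1*(-644)) = -(-195636 + 644) = -1*(-194992) = 194992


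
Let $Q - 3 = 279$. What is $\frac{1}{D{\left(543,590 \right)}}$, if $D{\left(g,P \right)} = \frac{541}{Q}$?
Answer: $\frac{282}{541} \approx 0.52126$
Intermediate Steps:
$Q = 282$ ($Q = 3 + 279 = 282$)
$D{\left(g,P \right)} = \frac{541}{282}$
$\frac{1}{D{\left(543,590 \right)}} = \frac{1}{\frac{541}{282}} = \frac{282}{541}$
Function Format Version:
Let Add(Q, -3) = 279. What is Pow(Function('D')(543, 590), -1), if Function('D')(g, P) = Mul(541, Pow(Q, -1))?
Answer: Rational(282, 541) ≈ 0.52126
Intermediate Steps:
Q = 282 (Q = Add(3, 279) = 282)
Function('D')(g, P) = Rational(541, 282) (Function('D')(g, P) = Mul(541, Pow(282, -1)) = Mul(541, Rational(1, 282)) = Rational(541, 282))
Pow(Function('D')(543, 590), -1) = Pow(Rational(541, 282), -1) = Rational(282, 541)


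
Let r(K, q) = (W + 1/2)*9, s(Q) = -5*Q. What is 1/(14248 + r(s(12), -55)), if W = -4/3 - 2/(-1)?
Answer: 2/28517 ≈ 7.0134e-5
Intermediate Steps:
W = ⅔ (W = -4*⅓ - 2*(-1) = -4/3 + 2 = ⅔ ≈ 0.66667)
r(K, q) = 21/2 (r(K, q) = (⅔ + 1/2)*9 = (⅔ + ½)*9 = (7/6)*9 = 21/2)
1/(14248 + r(s(12), -55)) = 1/(14248 + 21/2) = 1/(28517/2) = 2/28517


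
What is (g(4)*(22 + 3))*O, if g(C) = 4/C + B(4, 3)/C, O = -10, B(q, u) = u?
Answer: -875/2 ≈ -437.50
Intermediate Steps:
g(C) = 7/C (g(C) = 4/C + 3/C = 7/C)
(g(4)*(22 + 3))*O = ((7/4)*(22 + 3))*(-10) = ((7*(1/4))*25)*(-10) = ((7/4)*25)*(-10) = (175/4)*(-10) = -875/2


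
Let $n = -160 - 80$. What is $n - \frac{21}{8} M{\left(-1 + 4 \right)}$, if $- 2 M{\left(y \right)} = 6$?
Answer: $- \frac{1857}{8} \approx -232.13$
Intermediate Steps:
$M{\left(y \right)} = -3$ ($M{\left(y \right)} = \left(- \frac{1}{2}\right) 6 = -3$)
$n = -240$ ($n = -160 - 80 = -240$)
$n - \frac{21}{8} M{\left(-1 + 4 \right)} = -240 - \frac{21}{8} \left(-3\right) = -240 - - \frac{63}{8} = -240 + \frac{63}{8} = - \frac{1857}{8}$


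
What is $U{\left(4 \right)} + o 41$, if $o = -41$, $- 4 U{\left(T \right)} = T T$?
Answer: $-1685$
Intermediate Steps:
$U{\left(T \right)} = - \frac{T^{2}}{4}$ ($U{\left(T \right)} = - \frac{T T}{4} = - \frac{T^{2}}{4}$)
$U{\left(4 \right)} + o 41 = - \frac{4^{2}}{4} - 1681 = \left(- \frac{1}{4}\right) 16 - 1681 = -4 - 1681 = -1685$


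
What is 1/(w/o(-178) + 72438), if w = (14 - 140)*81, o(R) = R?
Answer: 89/6452085 ≈ 1.3794e-5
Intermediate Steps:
w = -10206 (w = -126*81 = -10206)
1/(w/o(-178) + 72438) = 1/(-10206/(-178) + 72438) = 1/(-10206*(-1/178) + 72438) = 1/(5103/89 + 72438) = 1/(6452085/89) = 89/6452085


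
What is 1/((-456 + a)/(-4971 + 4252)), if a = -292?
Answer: 719/748 ≈ 0.96123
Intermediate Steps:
1/((-456 + a)/(-4971 + 4252)) = 1/((-456 - 292)/(-4971 + 4252)) = 1/(-748/(-719)) = 1/(-748*(-1/719)) = 1/(748/719) = 719/748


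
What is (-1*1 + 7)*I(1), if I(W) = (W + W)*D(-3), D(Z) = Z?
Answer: -36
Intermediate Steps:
I(W) = -6*W (I(W) = (W + W)*(-3) = (2*W)*(-3) = -6*W)
(-1*1 + 7)*I(1) = (-1*1 + 7)*(-6*1) = (-1 + 7)*(-6) = 6*(-6) = -36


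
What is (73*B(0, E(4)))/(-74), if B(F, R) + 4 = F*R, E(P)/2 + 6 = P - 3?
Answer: 146/37 ≈ 3.9459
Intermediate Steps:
E(P) = -18 + 2*P (E(P) = -12 + 2*(P - 3) = -12 + 2*(-3 + P) = -12 + (-6 + 2*P) = -18 + 2*P)
B(F, R) = -4 + F*R
(73*B(0, E(4)))/(-74) = (73*(-4 + 0*(-18 + 2*4)))/(-74) = (73*(-4 + 0*(-18 + 8)))*(-1/74) = (73*(-4 + 0*(-10)))*(-1/74) = (73*(-4 + 0))*(-1/74) = (73*(-4))*(-1/74) = -292*(-1/74) = 146/37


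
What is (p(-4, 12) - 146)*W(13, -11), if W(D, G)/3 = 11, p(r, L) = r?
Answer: -4950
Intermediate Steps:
W(D, G) = 33 (W(D, G) = 3*11 = 33)
(p(-4, 12) - 146)*W(13, -11) = (-4 - 146)*33 = -150*33 = -4950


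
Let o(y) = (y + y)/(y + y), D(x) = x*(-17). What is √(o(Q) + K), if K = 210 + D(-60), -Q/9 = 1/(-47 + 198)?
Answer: √1231 ≈ 35.086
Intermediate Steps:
Q = -9/151 (Q = -9/(-47 + 198) = -9/151 ≈ -0.059603)
D(x) = -17*x
o(y) = 1 (o(y) = (2*y)/((2*y)) = (2*y)*(1/(2*y)) = 1)
K = 1230 (K = 210 - 17*(-60) = 210 + 1020 = 1230)
√(o(Q) + K) = √(1 + 1230) = √1231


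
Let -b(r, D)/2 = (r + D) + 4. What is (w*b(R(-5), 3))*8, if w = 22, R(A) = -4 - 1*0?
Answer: -1056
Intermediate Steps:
R(A) = -4 (R(A) = -4 + 0 = -4)
b(r, D) = -8 - 2*D - 2*r (b(r, D) = -2*((r + D) + 4) = -2*((D + r) + 4) = -2*(4 + D + r) = -8 - 2*D - 2*r)
(w*b(R(-5), 3))*8 = (22*(-8 - 2*3 - 2*(-4)))*8 = (22*(-8 - 6 + 8))*8 = (22*(-6))*8 = -132*8 = -1056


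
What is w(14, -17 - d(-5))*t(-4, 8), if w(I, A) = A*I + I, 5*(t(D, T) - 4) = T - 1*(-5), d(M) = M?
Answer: -5082/5 ≈ -1016.4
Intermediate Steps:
t(D, T) = 5 + T/5 (t(D, T) = 4 + (T - 1*(-5))/5 = 4 + (T + 5)/5 = 4 + (5 + T)/5 = 4 + (1 + T/5) = 5 + T/5)
w(I, A) = I + A*I
w(14, -17 - d(-5))*t(-4, 8) = (14*(1 + (-17 - 1*(-5))))*(5 + (⅕)*8) = (14*(1 + (-17 + 5)))*(5 + 8/5) = (14*(1 - 12))*(33/5) = (14*(-11))*(33/5) = -154*33/5 = -5082/5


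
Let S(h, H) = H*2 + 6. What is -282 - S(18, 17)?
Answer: -322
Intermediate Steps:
S(h, H) = 6 + 2*H (S(h, H) = 2*H + 6 = 6 + 2*H)
-282 - S(18, 17) = -282 - (6 + 2*17) = -282 - (6 + 34) = -282 - 1*40 = -282 - 40 = -322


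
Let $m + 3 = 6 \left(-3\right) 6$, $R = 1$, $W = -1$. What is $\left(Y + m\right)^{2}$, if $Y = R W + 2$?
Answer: $12100$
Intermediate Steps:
$Y = 1$ ($Y = 1 \left(-1\right) + 2 = -1 + 2 = 1$)
$m = -111$ ($m = -3 + 6 \left(-3\right) 6 = -3 - 108 = -111$)
$\left(Y + m\right)^{2} = \left(1 - 111\right)^{2} = \left(-110\right)^{2} = 12100$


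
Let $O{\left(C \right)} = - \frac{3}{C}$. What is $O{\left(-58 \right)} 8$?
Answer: $\frac{12}{29} \approx 0.41379$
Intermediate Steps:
$O{\left(-58 \right)} 8 = - \frac{3}{-58} \cdot 8 = \left(-3\right) \left(- \frac{1}{58}\right) 8 = \frac{3}{58} \cdot 8 = \frac{12}{29}$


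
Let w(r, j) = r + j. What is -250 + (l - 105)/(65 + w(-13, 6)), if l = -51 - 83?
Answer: -14739/58 ≈ -254.12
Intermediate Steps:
l = -134
w(r, j) = j + r
-250 + (l - 105)/(65 + w(-13, 6)) = -250 + (-134 - 105)/(65 + (6 - 13)) = -250 - 239/(65 - 7) = -250 - 239/58 = -14739/58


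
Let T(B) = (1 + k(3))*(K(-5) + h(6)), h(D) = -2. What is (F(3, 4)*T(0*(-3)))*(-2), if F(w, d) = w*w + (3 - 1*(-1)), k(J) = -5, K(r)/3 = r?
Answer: -1768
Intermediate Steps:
K(r) = 3*r
F(w, d) = 4 + w**2 (F(w, d) = w**2 + (3 + 1) = w**2 + 4 = 4 + w**2)
T(B) = 68 (T(B) = (1 - 5)*(3*(-5) - 2) = -4*(-15 - 2) = -4*(-17) = 68)
(F(3, 4)*T(0*(-3)))*(-2) = ((4 + 3**2)*68)*(-2) = ((4 + 9)*68)*(-2) = (13*68)*(-2) = 884*(-2) = -1768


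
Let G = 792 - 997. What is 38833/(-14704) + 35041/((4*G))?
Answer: -136771481/3014320 ≈ -45.374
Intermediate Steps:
G = -205
38833/(-14704) + 35041/((4*G)) = 38833/(-14704) + 35041/((4*(-205))) = 38833*(-1/14704) + 35041/(-820) = -38833/14704 + 35041*(-1/820) = -38833/14704 - 35041/820 = -136771481/3014320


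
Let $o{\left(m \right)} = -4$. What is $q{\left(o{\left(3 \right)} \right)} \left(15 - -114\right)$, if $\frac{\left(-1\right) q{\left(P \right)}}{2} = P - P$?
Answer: $0$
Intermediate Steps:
$q{\left(P \right)} = 0$ ($q{\left(P \right)} = - 2 \left(P - P\right) = \left(-2\right) 0 = 0$)
$q{\left(o{\left(3 \right)} \right)} \left(15 - -114\right) = 0 \left(15 - -114\right) = 0 \left(15 + 114\right) = 0 \cdot 129 = 0$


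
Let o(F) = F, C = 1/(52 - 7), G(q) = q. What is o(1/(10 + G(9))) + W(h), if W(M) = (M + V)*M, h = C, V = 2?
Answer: 3754/38475 ≈ 0.097570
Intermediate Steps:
C = 1/45 ≈ 0.022222
h = 1/45 ≈ 0.022222
W(M) = M*(2 + M) (W(M) = (M + 2)*M = (2 + M)*M = M*(2 + M))
o(1/(10 + G(9))) + W(h) = 1/(10 + 9) + (2 + 1/45)/45 = 1/19 + (1/45)*(91/45) = 1/19 + 91/2025 = 3754/38475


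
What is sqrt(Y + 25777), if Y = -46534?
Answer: I*sqrt(20757) ≈ 144.07*I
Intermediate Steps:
sqrt(Y + 25777) = sqrt(-46534 + 25777) = sqrt(-20757) = I*sqrt(20757)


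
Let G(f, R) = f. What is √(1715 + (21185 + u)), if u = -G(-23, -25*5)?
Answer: 9*√283 ≈ 151.40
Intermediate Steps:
u = 23 (u = -1*(-23) = 23)
√(1715 + (21185 + u)) = √(1715 + (21185 + 23)) = √(1715 + 21208) = √22923 = 9*√283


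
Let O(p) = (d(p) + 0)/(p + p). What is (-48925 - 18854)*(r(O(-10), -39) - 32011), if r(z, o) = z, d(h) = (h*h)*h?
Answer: 2166284619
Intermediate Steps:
d(h) = h³ (d(h) = h²*h = h³)
O(p) = p²/2 (O(p) = (p³ + 0)/(p + p) = p³/((2*p)) = p³*(1/(2*p)) = p²/2)
(-48925 - 18854)*(r(O(-10), -39) - 32011) = (-48925 - 18854)*((½)*(-10)² - 32011) = -67779*((½)*100 - 32011) = -67779*(50 - 32011) = -67779*(-31961) = 2166284619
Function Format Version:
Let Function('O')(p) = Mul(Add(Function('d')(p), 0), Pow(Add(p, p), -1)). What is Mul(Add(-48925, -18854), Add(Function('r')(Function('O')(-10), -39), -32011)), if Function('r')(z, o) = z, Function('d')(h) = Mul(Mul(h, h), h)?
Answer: 2166284619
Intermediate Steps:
Function('d')(h) = Pow(h, 3) (Function('d')(h) = Mul(Pow(h, 2), h) = Pow(h, 3))
Function('O')(p) = Mul(Rational(1, 2), Pow(p, 2)) (Function('O')(p) = Mul(Add(Pow(p, 3), 0), Pow(Add(p, p), -1)) = Mul(Pow(p, 3), Pow(Mul(2, p), -1)) = Mul(Pow(p, 3), Mul(Rational(1, 2), Pow(p, -1))) = Mul(Rational(1, 2), Pow(p, 2)))
Mul(Add(-48925, -18854), Add(Function('r')(Function('O')(-10), -39), -32011)) = Mul(Add(-48925, -18854), Add(Mul(Rational(1, 2), Pow(-10, 2)), -32011)) = Mul(-67779, Add(Mul(Rational(1, 2), 100), -32011)) = Mul(-67779, Add(50, -32011)) = Mul(-67779, -31961) = 2166284619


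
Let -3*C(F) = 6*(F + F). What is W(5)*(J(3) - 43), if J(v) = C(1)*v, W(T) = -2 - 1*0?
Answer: 110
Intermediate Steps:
W(T) = -2 (W(T) = -2 + 0 = -2)
C(F) = -4*F (C(F) = -2*(F + F) = -2*2*F = -4*F)
J(v) = -4*v (J(v) = (-4*1)*v = -4*v)
W(5)*(J(3) - 43) = -2*(-4*3 - 43) = -2*(-12 - 43) = -2*(-55) = 110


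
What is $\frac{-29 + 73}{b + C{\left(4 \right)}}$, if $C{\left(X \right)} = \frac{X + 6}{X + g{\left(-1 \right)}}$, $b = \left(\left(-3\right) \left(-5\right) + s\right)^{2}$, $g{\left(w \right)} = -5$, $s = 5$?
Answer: $\frac{22}{195} \approx 0.11282$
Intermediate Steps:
$b = 400$ ($b = \left(\left(-3\right) \left(-5\right) + 5\right)^{2} = \left(15 + 5\right)^{2} = 20^{2} = 400$)
$C{\left(X \right)} = \frac{6 + X}{-5 + X}$ ($C{\left(X \right)} = \frac{X + 6}{X - 5} = \frac{6 + X}{-5 + X}$)
$\frac{-29 + 73}{b + C{\left(4 \right)}} = \frac{-29 + 73}{400 + \frac{6 + 4}{-5 + 4}} = \frac{1}{400 + \frac{1}{-1} \cdot 10} \cdot 44 = \frac{1}{400 - 10} \cdot 44 = \frac{1}{390} \cdot 44 = \frac{22}{195}$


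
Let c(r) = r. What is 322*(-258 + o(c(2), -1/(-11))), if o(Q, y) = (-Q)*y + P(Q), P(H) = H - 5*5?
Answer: -995946/11 ≈ -90541.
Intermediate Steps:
P(H) = -25 + H (P(H) = H - 25 = -25 + H)
o(Q, y) = -25 + Q - Q*y (o(Q, y) = (-Q)*y + (-25 + Q) = -Q*y + (-25 + Q) = -25 + Q - Q*y)
322*(-258 + o(c(2), -1/(-11))) = 322*(-258 + (-25 + 2 - 1*2*(-1/(-11)))) = 322*(-258 + (-25 + 2 - 1*2*(-1*(-1/11)))) = 322*(-258 + (-25 + 2 - 1*2*1/11)) = 322*(-258 + (-25 + 2 - 2/11)) = 322*(-258 - 255/11) = 322*(-3093/11) = -995946/11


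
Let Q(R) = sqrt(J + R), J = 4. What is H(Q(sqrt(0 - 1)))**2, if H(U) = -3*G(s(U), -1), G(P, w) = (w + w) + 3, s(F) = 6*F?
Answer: 9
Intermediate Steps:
G(P, w) = 3 + 2*w (G(P, w) = 2*w + 3 = 3 + 2*w)
Q(R) = sqrt(4 + R)
H(U) = -3 (H(U) = -3*(3 + 2*(-1)) = -3*(3 - 2) = -3*1 = -3)
H(Q(sqrt(0 - 1)))**2 = (-3)**2 = 9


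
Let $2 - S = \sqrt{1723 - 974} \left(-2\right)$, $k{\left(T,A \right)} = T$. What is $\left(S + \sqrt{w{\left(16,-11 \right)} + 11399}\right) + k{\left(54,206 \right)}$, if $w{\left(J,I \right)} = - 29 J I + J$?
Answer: $56 + \sqrt{16519} + 2 \sqrt{749} \approx 239.26$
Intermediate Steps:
$w{\left(J,I \right)} = J - 29 I J$ ($w{\left(J,I \right)} = - 29 I J + J = J - 29 I J$)
$S = 2 + 2 \sqrt{749}$ ($S = 2 - \sqrt{1723 - 974} \left(-2\right) = 2 - \sqrt{749} \left(-2\right) = 2 - - 2 \sqrt{749} = 2 + 2 \sqrt{749} \approx 56.736$)
$\left(S + \sqrt{w{\left(16,-11 \right)} + 11399}\right) + k{\left(54,206 \right)} = \left(\left(2 + 2 \sqrt{749}\right) + \sqrt{16 \left(1 - -319\right) + 11399}\right) + 54 = \left(\left(2 + 2 \sqrt{749}\right) + \sqrt{16 \left(1 + 319\right) + 11399}\right) + 54 = \left(\left(2 + 2 \sqrt{749}\right) + \sqrt{16 \cdot 320 + 11399}\right) + 54 = \left(\left(2 + 2 \sqrt{749}\right) + \sqrt{5120 + 11399}\right) + 54 = \left(\left(2 + 2 \sqrt{749}\right) + \sqrt{16519}\right) + 54 = \left(2 + \sqrt{16519} + 2 \sqrt{749}\right) + 54 = 56 + \sqrt{16519} + 2 \sqrt{749}$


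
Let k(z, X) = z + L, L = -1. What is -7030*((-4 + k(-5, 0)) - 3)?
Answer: 91390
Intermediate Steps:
k(z, X) = -1 + z (k(z, X) = z - 1 = -1 + z)
-7030*((-4 + k(-5, 0)) - 3) = -7030*((-4 + (-1 - 5)) - 3) = -7030*((-4 - 6) - 3) = -7030*(-10 - 3) = -7030*(-13) = 91390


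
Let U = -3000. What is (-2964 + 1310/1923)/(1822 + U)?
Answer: 2849231/1132647 ≈ 2.5155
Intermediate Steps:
(-2964 + 1310/1923)/(1822 + U) = (-2964 + 1310/1923)/(1822 - 3000) = (-2964 + 1310*(1/1923))/(-1178) = (-2964 + 1310/1923)*(-1/1178) = -5698462/1923*(-1/1178) = 2849231/1132647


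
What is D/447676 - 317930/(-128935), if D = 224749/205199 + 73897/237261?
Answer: 346471468438875175102/140509677776037789567 ≈ 2.4658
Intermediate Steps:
D = 68487762992/48685719939 (D = 224749*(1/205199) + 73897*(1/237261) = 224749/205199 + 73897/237261 = 68487762992/48685719939 ≈ 1.4067)
D/447676 - 317930/(-128935) = (68487762992/48685719939)/447676 - 317930/(-128935) = (68487762992/48685719939)*(1/447676) - 317930*(-1/128935) = 17121940748/5448857089852941 + 63586/25787 = 346471468438875175102/140509677776037789567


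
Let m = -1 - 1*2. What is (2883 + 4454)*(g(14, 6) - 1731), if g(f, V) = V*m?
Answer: -12832413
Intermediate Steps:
m = -3 (m = -1 - 2 = -3)
g(f, V) = -3*V (g(f, V) = V*(-3) = -3*V)
(2883 + 4454)*(g(14, 6) - 1731) = (2883 + 4454)*(-3*6 - 1731) = 7337*(-18 - 1731) = 7337*(-1749) = -12832413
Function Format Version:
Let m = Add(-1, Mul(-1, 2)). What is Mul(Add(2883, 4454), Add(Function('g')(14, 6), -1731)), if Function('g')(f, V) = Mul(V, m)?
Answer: -12832413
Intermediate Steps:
m = -3 (m = Add(-1, -2) = -3)
Function('g')(f, V) = Mul(-3, V) (Function('g')(f, V) = Mul(V, -3) = Mul(-3, V))
Mul(Add(2883, 4454), Add(Function('g')(14, 6), -1731)) = Mul(Add(2883, 4454), Add(Mul(-3, 6), -1731)) = Mul(7337, Add(-18, -1731)) = Mul(7337, -1749) = -12832413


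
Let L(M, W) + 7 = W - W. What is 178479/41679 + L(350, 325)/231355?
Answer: 4587968588/1071405005 ≈ 4.2822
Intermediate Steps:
L(M, W) = -7 (L(M, W) = -7 + (W - W) = -7 + 0 = -7)
178479/41679 + L(350, 325)/231355 = 178479/41679 - 7/231355 = 178479*(1/41679) - 7*1/231355 = 19831/4631 - 7/231355 = 4587968588/1071405005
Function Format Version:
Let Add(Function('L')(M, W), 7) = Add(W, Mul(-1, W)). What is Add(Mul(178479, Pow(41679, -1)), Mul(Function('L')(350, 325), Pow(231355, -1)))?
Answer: Rational(4587968588, 1071405005) ≈ 4.2822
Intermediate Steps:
Function('L')(M, W) = -7 (Function('L')(M, W) = Add(-7, Add(W, Mul(-1, W))) = Add(-7, 0) = -7)
Add(Mul(178479, Pow(41679, -1)), Mul(Function('L')(350, 325), Pow(231355, -1))) = Add(Mul(178479, Pow(41679, -1)), Mul(-7, Pow(231355, -1))) = Add(Mul(178479, Rational(1, 41679)), Mul(-7, Rational(1, 231355))) = Add(Rational(19831, 4631), Rational(-7, 231355)) = Rational(4587968588, 1071405005)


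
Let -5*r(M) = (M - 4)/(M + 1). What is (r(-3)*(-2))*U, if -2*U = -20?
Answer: 14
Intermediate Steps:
U = 10 (U = -½*(-20) = 10)
r(M) = -(-4 + M)/(5*(1 + M)) (r(M) = -(M - 4)/(5*(M + 1)) = -(-4 + M)/(5*(1 + M)))
(r(-3)*(-2))*U = (((4 - 1*(-3))/(5*(1 - 3)))*(-2))*10 = (((⅕)*(4 + 3)/(-2))*(-2))*10 = (((⅕)*(-½)*7)*(-2))*10 = -7/10*(-2)*10 = (7/5)*10 = 14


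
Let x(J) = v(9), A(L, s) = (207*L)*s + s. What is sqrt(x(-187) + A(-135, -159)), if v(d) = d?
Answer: sqrt(4443105) ≈ 2107.9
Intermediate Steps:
A(L, s) = s + 207*L*s (A(L, s) = 207*L*s + s = s + 207*L*s)
x(J) = 9
sqrt(x(-187) + A(-135, -159)) = sqrt(9 - 159*(1 + 207*(-135))) = sqrt(9 - 159*(1 - 27945)) = sqrt(9 - 159*(-27944)) = sqrt(9 + 4443096) = sqrt(4443105)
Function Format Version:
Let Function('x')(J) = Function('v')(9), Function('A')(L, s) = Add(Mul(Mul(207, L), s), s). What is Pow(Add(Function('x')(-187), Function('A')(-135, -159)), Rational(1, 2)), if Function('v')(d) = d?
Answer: Pow(4443105, Rational(1, 2)) ≈ 2107.9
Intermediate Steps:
Function('A')(L, s) = Add(s, Mul(207, L, s)) (Function('A')(L, s) = Add(Mul(207, L, s), s) = Add(s, Mul(207, L, s)))
Function('x')(J) = 9
Pow(Add(Function('x')(-187), Function('A')(-135, -159)), Rational(1, 2)) = Pow(Add(9, Mul(-159, Add(1, Mul(207, -135)))), Rational(1, 2)) = Pow(Add(9, Mul(-159, Add(1, -27945))), Rational(1, 2)) = Pow(Add(9, Mul(-159, -27944)), Rational(1, 2)) = Pow(Add(9, 4443096), Rational(1, 2)) = Pow(4443105, Rational(1, 2))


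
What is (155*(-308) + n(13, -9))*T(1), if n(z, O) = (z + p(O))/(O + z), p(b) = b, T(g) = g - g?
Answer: 0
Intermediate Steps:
T(g) = 0
n(z, O) = 1 (n(z, O) = (z + O)/(O + z) = (O + z)/(O + z) = 1)
(155*(-308) + n(13, -9))*T(1) = (155*(-308) + 1)*0 = (-47740 + 1)*0 = -47739*0 = 0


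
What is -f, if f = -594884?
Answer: 594884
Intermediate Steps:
-f = -1*(-594884) = 594884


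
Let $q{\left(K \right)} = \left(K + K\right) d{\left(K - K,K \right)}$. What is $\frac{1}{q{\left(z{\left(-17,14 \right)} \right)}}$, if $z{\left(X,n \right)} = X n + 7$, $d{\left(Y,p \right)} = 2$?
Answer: $- \frac{1}{924} \approx -0.0010823$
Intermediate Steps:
$z{\left(X,n \right)} = 7 + X n$
$q{\left(K \right)} = 4 K$ ($q{\left(K \right)} = \left(K + K\right) 2 = 2 K 2 = 4 K$)
$\frac{1}{q{\left(z{\left(-17,14 \right)} \right)}} = \frac{1}{4 \left(7 - 238\right)} = \frac{1}{4 \left(-231\right)} = \frac{1}{-924} = - \frac{1}{924}$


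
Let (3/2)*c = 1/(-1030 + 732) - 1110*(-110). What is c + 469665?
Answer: 246326054/447 ≈ 5.5107e+5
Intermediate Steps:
c = 36385799/447 (c = 2*(1/(-1030 + 732) - 1110*(-110))/3 = 2*(1/(-298) + 122100)/3 = 2*(-1/298 + 122100)/3 = (2/3)*(36385799/298) = 36385799/447 ≈ 81400.)
c + 469665 = 36385799/447 + 469665 = 246326054/447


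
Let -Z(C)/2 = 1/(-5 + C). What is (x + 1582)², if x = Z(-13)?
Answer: 202749121/81 ≈ 2.5031e+6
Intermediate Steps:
Z(C) = -2/(-5 + C)
x = ⅑ (x = -2/(-5 - 13) = -2/(-18) = -2*(-1/18) = ⅑ ≈ 0.11111)
(x + 1582)² = (⅑ + 1582)² = (14239/9)² = 202749121/81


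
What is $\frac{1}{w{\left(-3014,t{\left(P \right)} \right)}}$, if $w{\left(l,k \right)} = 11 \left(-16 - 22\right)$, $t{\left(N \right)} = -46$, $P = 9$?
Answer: $- \frac{1}{418} \approx -0.0023923$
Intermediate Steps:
$w{\left(l,k \right)} = -418$ ($w{\left(l,k \right)} = 11 \left(-38\right) = -418$)
$\frac{1}{w{\left(-3014,t{\left(P \right)} \right)}} = \frac{1}{-418} = - \frac{1}{418}$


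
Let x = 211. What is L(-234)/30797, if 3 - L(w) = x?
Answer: -16/2369 ≈ -0.0067539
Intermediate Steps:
L(w) = -208 (L(w) = 3 - 1*211 = 3 - 211 = -208)
L(-234)/30797 = -208/30797 = -208*1/30797 = -16/2369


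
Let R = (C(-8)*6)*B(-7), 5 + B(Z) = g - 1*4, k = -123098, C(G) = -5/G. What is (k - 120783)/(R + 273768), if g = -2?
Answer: -88684/99537 ≈ -0.89097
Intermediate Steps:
B(Z) = -11 (B(Z) = -5 + (-2 - 1*4) = -5 + (-2 - 4) = -5 - 6 = -11)
R = -165/4 (R = (-5/(-8)*6)*(-11) = (-5*(-⅛)*6)*(-11) = ((5/8)*6)*(-11) = (15/4)*(-11) = -165/4 ≈ -41.250)
(k - 120783)/(R + 273768) = (-123098 - 120783)/(-165/4 + 273768) = -243881/1094907/4 = -243881*4/1094907 = -88684/99537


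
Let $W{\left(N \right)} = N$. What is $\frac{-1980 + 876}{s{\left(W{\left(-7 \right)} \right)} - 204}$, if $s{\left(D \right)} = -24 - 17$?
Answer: $\frac{1104}{245} \approx 4.5061$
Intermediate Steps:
$s{\left(D \right)} = -41$ ($s{\left(D \right)} = -24 - 17 = -41$)
$\frac{-1980 + 876}{s{\left(W{\left(-7 \right)} \right)} - 204} = \frac{-1980 + 876}{-41 - 204} = - \frac{1104}{-245} = \left(-1104\right) \left(- \frac{1}{245}\right) = \frac{1104}{245}$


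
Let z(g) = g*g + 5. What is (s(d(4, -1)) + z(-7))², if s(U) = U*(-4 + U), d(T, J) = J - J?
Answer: 2916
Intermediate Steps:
d(T, J) = 0
z(g) = 5 + g² (z(g) = g² + 5 = 5 + g²)
(s(d(4, -1)) + z(-7))² = (0*(-4 + 0) + (5 + (-7)²))² = (0*(-4) + (5 + 49))² = (0 + 54)² = 54² = 2916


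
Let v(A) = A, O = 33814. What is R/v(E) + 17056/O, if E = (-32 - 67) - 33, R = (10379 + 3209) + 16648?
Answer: -11592599/50721 ≈ -228.56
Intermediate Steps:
R = 30236 (R = 13588 + 16648 = 30236)
E = -132 (E = -99 - 33 = -132)
R/v(E) + 17056/O = 30236/(-132) + 17056/33814 = 30236*(-1/132) + 17056*(1/33814) = -7559/33 + 8528/16907 = -11592599/50721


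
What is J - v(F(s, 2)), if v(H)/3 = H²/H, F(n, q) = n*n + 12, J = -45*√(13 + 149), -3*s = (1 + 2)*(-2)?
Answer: -48 - 405*√2 ≈ -620.76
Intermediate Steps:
s = 2 (s = -(1 + 2)*(-2)/3 = -(-2) = -⅓*(-6) = 2)
J = -405*√2 ≈ -572.76
F(n, q) = 12 + n² (F(n, q) = n² + 12 = 12 + n²)
v(H) = 3*H (v(H) = 3*(H²/H) = 3*H)
J - v(F(s, 2)) = -405*√2 - 3*(12 + 2²) = -405*√2 - 3*(12 + 4) = -405*√2 - 3*16 = -405*√2 - 1*48 = -405*√2 - 48 = -48 - 405*√2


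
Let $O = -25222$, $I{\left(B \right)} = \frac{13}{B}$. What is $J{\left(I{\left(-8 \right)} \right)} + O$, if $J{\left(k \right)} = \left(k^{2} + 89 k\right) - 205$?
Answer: $- \frac{1636415}{64} \approx -25569.0$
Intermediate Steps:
$J{\left(k \right)} = -205 + k^{2} + 89 k$
$J{\left(I{\left(-8 \right)} \right)} + O = \left(-205 + \left(\frac{13}{-8}\right)^{2} + 89 \frac{13}{-8}\right) - 25222 = \left(-205 + \left(13 \left(- \frac{1}{8}\right)\right)^{2} + 89 \cdot 13 \left(- \frac{1}{8}\right)\right) - 25222 = \left(-205 + \left(- \frac{13}{8}\right)^{2} + 89 \left(- \frac{13}{8}\right)\right) - 25222 = \left(-205 + \frac{169}{64} - \frac{1157}{8}\right) - 25222 = - \frac{22207}{64} - 25222 = - \frac{1636415}{64}$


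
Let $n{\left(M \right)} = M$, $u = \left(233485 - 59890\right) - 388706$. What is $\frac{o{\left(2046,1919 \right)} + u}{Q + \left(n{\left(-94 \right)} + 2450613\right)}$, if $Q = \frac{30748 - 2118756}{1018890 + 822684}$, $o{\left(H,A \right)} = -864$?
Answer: $- \frac{198866972325}{2256404994449} \approx -0.088134$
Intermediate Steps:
$u = -215111$ ($u = 173595 - 388706 = -215111$)
$Q = - \frac{1044004}{920787}$ ($Q = - \frac{2088008}{1841574} = \left(-2088008\right) \frac{1}{1841574} = - \frac{1044004}{920787} \approx -1.1338$)
$\frac{o{\left(2046,1919 \right)} + u}{Q + \left(n{\left(-94 \right)} + 2450613\right)} = \frac{-864 - 215111}{- \frac{1044004}{920787} + \left(-94 + 2450613\right)} = - \frac{215975}{- \frac{1044004}{920787} + 2450519} = - \frac{215975}{\frac{2256404994449}{920787}} = \left(-215975\right) \frac{920787}{2256404994449} = - \frac{198866972325}{2256404994449}$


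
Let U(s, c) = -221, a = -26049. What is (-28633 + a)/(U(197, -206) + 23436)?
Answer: -54682/23215 ≈ -2.3555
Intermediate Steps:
(-28633 + a)/(U(197, -206) + 23436) = (-28633 - 26049)/(-221 + 23436) = -54682/23215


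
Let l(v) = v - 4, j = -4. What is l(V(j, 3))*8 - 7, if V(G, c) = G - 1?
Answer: -79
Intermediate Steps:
V(G, c) = -1 + G
l(v) = -4 + v
l(V(j, 3))*8 - 7 = (-4 + (-1 - 4))*8 - 7 = (-4 - 5)*8 - 7 = -9*8 - 7 = -72 - 7 = -79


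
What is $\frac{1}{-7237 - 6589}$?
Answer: $- \frac{1}{13826} \approx -7.2327 \cdot 10^{-5}$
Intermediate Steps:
$\frac{1}{-7237 - 6589} = \frac{1}{-13826} = - \frac{1}{13826}$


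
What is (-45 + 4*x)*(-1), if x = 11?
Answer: 1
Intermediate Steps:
(-45 + 4*x)*(-1) = (-45 + 4*11)*(-1) = (-45 + 44)*(-1) = -1*(-1) = 1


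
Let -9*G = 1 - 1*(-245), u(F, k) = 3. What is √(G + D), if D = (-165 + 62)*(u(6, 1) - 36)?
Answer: 17*√105/3 ≈ 58.066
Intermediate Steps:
G = -82/3 (G = -(1 - 1*(-245))/9 = -(1 + 245)/9 = -⅑*246 = -82/3 ≈ -27.333)
D = 3399 (D = (-165 + 62)*(3 - 36) = -103*(-33) = 3399)
√(G + D) = √(-82/3 + 3399) = √(10115/3) = 17*√105/3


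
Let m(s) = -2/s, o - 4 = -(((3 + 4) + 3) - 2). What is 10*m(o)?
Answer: 5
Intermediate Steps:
o = -4 (o = 4 - (((3 + 4) + 3) - 2) = 4 - ((7 + 3) - 2) = 4 - (10 - 2) = 4 - 1*8 = 4 - 8 = -4)
10*m(o) = 10*(-2/(-4)) = 10*(-2*(-1/4)) = 10*(1/2) = 5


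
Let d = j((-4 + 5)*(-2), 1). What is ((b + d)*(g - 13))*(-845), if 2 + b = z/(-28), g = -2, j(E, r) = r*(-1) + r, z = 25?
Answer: -1026675/28 ≈ -36667.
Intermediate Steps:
j(E, r) = 0 (j(E, r) = -r + r = 0)
d = 0
b = -81/28 (b = -2 + 25/(-28) = -2 + 25*(-1/28) = -2 - 25/28 = -81/28 ≈ -2.8929)
((b + d)*(g - 13))*(-845) = ((-81/28 + 0)*(-2 - 13))*(-845) = -81/28*(-15)*(-845) = (1215/28)*(-845) = -1026675/28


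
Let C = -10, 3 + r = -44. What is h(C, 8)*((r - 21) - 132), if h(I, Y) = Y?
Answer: -1600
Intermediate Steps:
r = -47 (r = -3 - 44 = -47)
h(C, 8)*((r - 21) - 132) = 8*((-47 - 21) - 132) = 8*(-68 - 132) = 8*(-200) = -1600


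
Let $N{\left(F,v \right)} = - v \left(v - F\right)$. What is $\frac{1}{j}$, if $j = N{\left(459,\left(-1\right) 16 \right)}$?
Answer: $- \frac{1}{7600} \approx -0.00013158$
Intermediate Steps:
$N{\left(F,v \right)} = - v \left(v - F\right)$
$j = -7600$ ($j = \left(-1\right) 16 \left(459 - \left(-1\right) 16\right) = - 16 \left(459 - -16\right) = - 16 \left(459 + 16\right) = \left(-16\right) 475 = -7600$)
$\frac{1}{j} = \frac{1}{-7600} = - \frac{1}{7600}$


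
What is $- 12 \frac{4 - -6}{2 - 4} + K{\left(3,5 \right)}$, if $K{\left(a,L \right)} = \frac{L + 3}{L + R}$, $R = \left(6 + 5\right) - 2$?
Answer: $\frac{424}{7} \approx 60.571$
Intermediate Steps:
$R = 9$ ($R = 11 - 2 = 9$)
$K{\left(a,L \right)} = \frac{3 + L}{9 + L}$ ($K{\left(a,L \right)} = \frac{L + 3}{L + 9} = \frac{3 + L}{9 + L}$)
$- 12 \frac{4 - -6}{2 - 4} + K{\left(3,5 \right)} = - 12 \frac{4 - -6}{2 - 4} + \frac{3 + 5}{9 + 5} = - 12 \frac{4 + 6}{-2} + \frac{1}{14} \cdot 8 = - 12 \cdot 10 \left(- \frac{1}{2}\right) + \frac{1}{14} \cdot 8 = \left(-12\right) \left(-5\right) + \frac{4}{7} = 60 + \frac{4}{7} = \frac{424}{7}$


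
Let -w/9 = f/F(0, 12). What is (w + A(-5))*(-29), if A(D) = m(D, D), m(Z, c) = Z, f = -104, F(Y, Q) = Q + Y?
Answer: -2117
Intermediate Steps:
A(D) = D
w = 78 (w = -(-936)/(12 + 0) = -(-936)/12 = -9*(-26/3) = 78)
(w + A(-5))*(-29) = (78 - 5)*(-29) = 73*(-29) = -2117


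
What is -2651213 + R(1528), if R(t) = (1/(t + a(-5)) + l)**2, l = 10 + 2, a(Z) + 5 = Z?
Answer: -6108921885923/2304324 ≈ -2.6511e+6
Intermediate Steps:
a(Z) = -5 + Z
l = 12
R(t) = (12 + 1/(-10 + t))**2 (R(t) = (1/(t + (-5 - 5)) + 12)**2 = (1/(t - 10) + 12)**2 = (1/(-10 + t) + 12)**2 = (12 + 1/(-10 + t))**2)
-2651213 + R(1528) = -2651213 + (-119 + 12*1528)**2/(-10 + 1528)**2 = -2651213 + (-119 + 18336)**2/1518**2 = -2651213 + 18217**2*(1/2304324) = -2651213 + 331859089*(1/2304324) = -2651213 + 331859089/2304324 = -6108921885923/2304324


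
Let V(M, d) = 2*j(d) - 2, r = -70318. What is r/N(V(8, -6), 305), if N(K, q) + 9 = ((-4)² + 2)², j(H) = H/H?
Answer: -70318/315 ≈ -223.23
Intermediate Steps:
j(H) = 1
V(M, d) = 0 (V(M, d) = 2*1 - 2 = 2 - 2 = 0)
N(K, q) = 315 (N(K, q) = -9 + ((-4)² + 2)² = -9 + (16 + 2)² = -9 + 18² = -9 + 324 = 315)
r/N(V(8, -6), 305) = -70318/315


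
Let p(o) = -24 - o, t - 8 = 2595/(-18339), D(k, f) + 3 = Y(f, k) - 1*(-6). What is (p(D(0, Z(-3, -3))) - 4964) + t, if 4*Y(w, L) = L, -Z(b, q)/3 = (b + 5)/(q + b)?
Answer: -30461944/6113 ≈ -4983.1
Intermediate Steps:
Z(b, q) = -3*(5 + b)/(b + q) (Z(b, q) = -3*(b + 5)/(q + b) = -3*(5 + b)/(b + q))
Y(w, L) = L/4
D(k, f) = 3 + k/4 (D(k, f) = -3 + (k/4 - 1*(-6)) = -3 + (k/4 + 6) = -3 + (6 + k/4) = 3 + k/4)
t = 48039/6113 (t = 8 + 2595/(-18339) = 8 + 2595*(-1/18339) = 8 - 865/6113 = 48039/6113 ≈ 7.8585)
(p(D(0, Z(-3, -3))) - 4964) + t = ((-24 - (3 + (1/4)*0)) - 4964) + 48039/6113 = ((-24 - (3 + 0)) - 4964) + 48039/6113 = ((-24 - 1*3) - 4964) + 48039/6113 = ((-24 - 3) - 4964) + 48039/6113 = (-27 - 4964) + 48039/6113 = -4991 + 48039/6113 = -30461944/6113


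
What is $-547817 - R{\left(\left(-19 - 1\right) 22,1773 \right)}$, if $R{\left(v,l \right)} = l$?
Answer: $-549590$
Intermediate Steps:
$-547817 - R{\left(\left(-19 - 1\right) 22,1773 \right)} = -547817 - 1773 = -549590$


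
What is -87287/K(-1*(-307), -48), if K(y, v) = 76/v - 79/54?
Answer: 9426996/329 ≈ 28653.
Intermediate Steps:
K(y, v) = -79/54 + 76/v (K(y, v) = 76/v - 79*1/54 = 76/v - 79/54 = -79/54 + 76/v)
-87287/K(-1*(-307), -48) = -87287/(-79/54 + 76/(-48)) = -87287/(-79/54 + 76*(-1/48)) = -87287/(-79/54 - 19/12) = -87287/(-329/108) = -87287*(-108/329) = 9426996/329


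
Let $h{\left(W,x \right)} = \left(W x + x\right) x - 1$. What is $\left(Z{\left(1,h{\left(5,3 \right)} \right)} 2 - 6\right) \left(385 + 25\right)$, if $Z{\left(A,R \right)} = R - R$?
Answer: $-2460$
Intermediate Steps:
$h{\left(W,x \right)} = -1 + x \left(x + W x\right)$ ($h{\left(W,x \right)} = \left(x + W x\right) x - 1 = x \left(x + W x\right) - 1 = -1 + x \left(x + W x\right)$)
$Z{\left(A,R \right)} = 0$
$\left(Z{\left(1,h{\left(5,3 \right)} \right)} 2 - 6\right) \left(385 + 25\right) = \left(0 \cdot 2 - 6\right) \left(385 + 25\right) = \left(0 - 6\right) 410 = \left(-6\right) 410 = -2460$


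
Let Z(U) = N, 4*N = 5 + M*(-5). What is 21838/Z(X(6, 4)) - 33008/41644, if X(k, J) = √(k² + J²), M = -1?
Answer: 454669576/52055 ≈ 8734.4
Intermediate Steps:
N = 5/2 (N = (5 - 1*(-5))/4 = (5 + 5)/4 = (¼)*10 = 5/2 ≈ 2.5000)
X(k, J) = √(J² + k²)
Z(U) = 5/2
21838/Z(X(6, 4)) - 33008/41644 = 21838/(5/2) - 33008/41644 = 21838*(⅖) - 33008*1/41644 = 43676/5 - 8252/10411 = 454669576/52055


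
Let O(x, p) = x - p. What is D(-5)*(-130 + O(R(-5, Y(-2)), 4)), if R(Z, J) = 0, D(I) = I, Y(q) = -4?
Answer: 670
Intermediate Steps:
D(-5)*(-130 + O(R(-5, Y(-2)), 4)) = -5*(-130 + (0 - 1*4)) = -5*(-130 + (0 - 4)) = -5*(-130 - 4) = -5*(-134) = 670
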